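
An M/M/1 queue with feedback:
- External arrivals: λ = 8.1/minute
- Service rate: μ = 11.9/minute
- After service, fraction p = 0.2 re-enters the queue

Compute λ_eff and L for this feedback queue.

Effective arrival rate: λ_eff = λ/(1-p) = 8.1/(1-0.2) = 8.1/0.80 = 10.1250
ρ = λ_eff/μ = 10.1250/11.9 = 0.85084
L = ρ/(1-ρ) = 0.85084/(1-0.85084) = 5.7042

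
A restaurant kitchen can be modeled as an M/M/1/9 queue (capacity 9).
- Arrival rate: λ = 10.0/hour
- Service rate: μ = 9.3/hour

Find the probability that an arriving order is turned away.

ρ = λ/μ = 10.0/9.3 = 1.07527
P₀ = (1-ρ)/(1-ρ^(K+1)) = (1-1.07527)/(1-1.07527^10) = -0.07527/-1.0662 = 0.07060
P_K = P₀×ρ^K = 0.07060 × 1.07527^9 = 0.07060 × 1.9216 = 0.1357
Blocking probability = 13.57%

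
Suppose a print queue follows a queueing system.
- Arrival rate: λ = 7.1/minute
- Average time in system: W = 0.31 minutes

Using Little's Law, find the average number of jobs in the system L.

Little's Law: L = λW
L = 7.1 × 0.31 = 2.2010 jobs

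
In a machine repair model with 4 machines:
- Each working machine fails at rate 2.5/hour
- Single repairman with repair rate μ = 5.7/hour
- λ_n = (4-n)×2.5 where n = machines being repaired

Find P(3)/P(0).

P(3)/P(0) = ∏_{i=0}^{3-1} λ_i/μ_{i+1}
= (4-0)×2.5/5.7 × (4-1)×2.5/5.7 × (4-2)×2.5/5.7
= 2.0249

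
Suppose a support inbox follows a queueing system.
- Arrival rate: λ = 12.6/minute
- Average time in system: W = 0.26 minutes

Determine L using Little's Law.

Little's Law: L = λW
L = 12.6 × 0.26 = 3.2760 emails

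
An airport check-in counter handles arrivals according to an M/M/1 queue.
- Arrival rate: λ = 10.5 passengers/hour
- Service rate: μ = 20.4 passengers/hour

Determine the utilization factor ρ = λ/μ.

Server utilization: ρ = λ/μ
ρ = 10.5/20.4 = 0.5147
The server is busy 51.47% of the time.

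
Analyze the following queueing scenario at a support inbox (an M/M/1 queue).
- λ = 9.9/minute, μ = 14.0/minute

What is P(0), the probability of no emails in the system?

ρ = λ/μ = 9.9/14.0 = 0.7071
P(0) = 1 - ρ = 1 - 0.7071 = 0.2929
The server is idle 29.29% of the time.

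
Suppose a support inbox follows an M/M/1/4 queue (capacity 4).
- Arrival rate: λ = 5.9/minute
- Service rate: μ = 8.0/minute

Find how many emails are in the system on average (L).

ρ = λ/μ = 5.9/8.0 = 0.7375
P₀ = (1-ρ)/(1-ρ^(K+1)) = (1-0.7375)/(1-0.7375^5) = 0.2625/0.7818 = 0.3358
P_K = P₀×ρ^K = 0.3358 × 0.7375^4 = 0.3358 × 0.2958 = 0.09933
L = ρ[1 - (K+1)ρ^K + Kρ^(K+1)] / [(1-ρ)(1-ρ^(K+1))]
L = 0.7375 × (1 - 5×0.295834 + 4×0.218178) / ((1 - 0.7375) × (1 - 0.218178)) = 1.4142 emails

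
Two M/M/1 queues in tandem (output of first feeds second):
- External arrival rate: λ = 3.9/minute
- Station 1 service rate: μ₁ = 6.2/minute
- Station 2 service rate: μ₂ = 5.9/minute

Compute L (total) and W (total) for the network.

By Jackson's theorem, each station behaves as independent M/M/1.
Station 1: ρ₁ = 3.9/6.2 = 0.6290, L₁ = ρ₁/(1-ρ₁) = λ/(μ₁-λ) = 3.9/2.30 = 1.6957
Station 2: ρ₂ = 3.9/5.9 = 0.6610, L₂ = ρ₂/(1-ρ₂) = λ/(μ₂-λ) = 3.9/2.00 = 1.9500
Total: L = L₁ + L₂ = 1.6957 + 1.9500 = 3.6457
W = L/λ = 3.6457/3.9 = 0.9348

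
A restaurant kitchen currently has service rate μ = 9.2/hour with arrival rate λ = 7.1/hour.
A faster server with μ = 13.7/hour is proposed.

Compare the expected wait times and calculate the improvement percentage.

System 1: ρ₁ = 7.1/9.2 = 0.7717, W₁ = 1/(9.2-7.1) = 0.47619
System 2: ρ₂ = 7.1/13.7 = 0.5182, W₂ = 1/(13.7-7.1) = 0.15152
Improvement: (W₁-W₂)/W₁ = (0.47619-0.15152)/0.47619 = 68.18%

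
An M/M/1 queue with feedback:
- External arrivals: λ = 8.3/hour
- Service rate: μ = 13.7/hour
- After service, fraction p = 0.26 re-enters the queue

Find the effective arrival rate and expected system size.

Effective arrival rate: λ_eff = λ/(1-p) = 8.3/(1-0.26) = 8.3/0.74 = 11.21622
ρ = λ_eff/μ = 11.21622/13.7 = 0.818702
L = ρ/(1-ρ) = 0.818702/(1-0.818702) = 4.5158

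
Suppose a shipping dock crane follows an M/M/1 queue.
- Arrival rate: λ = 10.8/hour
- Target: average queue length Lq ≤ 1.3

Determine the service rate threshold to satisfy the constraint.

For M/M/1: Lq = λ²/(μ(μ-λ))
Need Lq ≤ 1.3, i.e. μ(μ-λ) ≥ λ²/1.3
μ² - 10.8μ - 116.64/1.3 ≥ 0  →  μ² - 10.8μ - 89.72308 ≥ 0
Quadratic formula (positive root): μ = [λ + √(λ² + 4×89.72308)]/2
Discriminant: 116.64 + 4×89.72308 = 475.5323, √475.5323 = 21.8067
μ ≥ (10.8 + 21.8067)/2 = 16.3034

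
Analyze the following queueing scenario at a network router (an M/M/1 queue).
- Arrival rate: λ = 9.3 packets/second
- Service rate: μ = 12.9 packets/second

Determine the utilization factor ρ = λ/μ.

Server utilization: ρ = λ/μ
ρ = 9.3/12.9 = 0.7209
The server is busy 72.09% of the time.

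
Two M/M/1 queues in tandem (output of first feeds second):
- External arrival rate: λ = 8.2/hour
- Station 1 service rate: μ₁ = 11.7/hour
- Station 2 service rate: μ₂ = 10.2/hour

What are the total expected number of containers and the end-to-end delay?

By Jackson's theorem, each station behaves as independent M/M/1.
Station 1: ρ₁ = 8.2/11.7 = 0.7009, L₁ = ρ₁/(1-ρ₁) = λ/(μ₁-λ) = 8.2/3.50 = 2.3429
Station 2: ρ₂ = 8.2/10.2 = 0.8039, L₂ = ρ₂/(1-ρ₂) = λ/(μ₂-λ) = 8.2/2.00 = 4.1000
Total: L = L₁ + L₂ = 2.3429 + 4.1000 = 6.4429
W = L/λ = 6.4429/8.2 = 0.7857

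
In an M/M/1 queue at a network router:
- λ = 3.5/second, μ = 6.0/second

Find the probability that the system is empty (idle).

ρ = λ/μ = 3.5/6.0 = 0.5833
P(0) = 1 - ρ = 1 - 0.5833 = 0.4167
The server is idle 41.67% of the time.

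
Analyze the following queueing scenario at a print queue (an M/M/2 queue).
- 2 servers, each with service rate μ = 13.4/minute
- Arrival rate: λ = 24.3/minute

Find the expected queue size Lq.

Traffic intensity: ρ = λ/(cμ) = 24.3/(2×13.4) = 0.9067
Since ρ = 0.9067 < 1, system is stable.
Offered load a = λ/μ = cρ = 24.3/13.4 = 1.8134
P₀ = [ Σₙ₌₀^1 aⁿ/n! + a^2/(2!(1-ρ)) ]⁻¹
Σ = a^0/0! + a^1/1! = 1.0000 + 1.8134 = 2.8134
a^2/(2!(1-ρ)) = 3.28854/(2 × 0.0932836) = 17.6266
P₀ = 1/(2.8134 + 17.6266) = 0.04892
Lq = P₀·a^2·ρ / (2!(1-ρ)²) = 0.048924 × 3.2885 × 0.90672 / (2 × 0.0087018) = 8.3821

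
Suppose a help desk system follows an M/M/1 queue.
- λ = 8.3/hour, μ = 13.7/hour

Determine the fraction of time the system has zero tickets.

ρ = λ/μ = 8.3/13.7 = 0.6058
P(0) = 1 - ρ = 1 - 0.6058 = 0.3942
The server is idle 39.42% of the time.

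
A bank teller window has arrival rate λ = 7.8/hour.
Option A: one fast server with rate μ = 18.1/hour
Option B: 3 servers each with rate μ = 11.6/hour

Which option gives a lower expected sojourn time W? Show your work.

Option A: single server μ = 18.1 (M/M/1)
  ρ_A = 7.8/18.1 = 0.4309
  W_A = 1/(μ-λ) = 1/(18.1-7.8) = 1/10.30 = 0.09709

Option B: 3 servers μ = 11.6 (M/M/3)
  ρ_B = λ/(cμ) = 7.8/(3×11.6) = 0.2241
  Offered load a = λ/μ = cρ = 7.8/11.6 = 0.6724
  P₀ = [ Σₙ₌₀^2 aⁿ/n! + a^3/(3!(1-ρ)) ]⁻¹
  Σ = a^0/0! + a^1/1! + a^2/2! = 1.0000 + 0.6724 + 0.2261 = 1.8985
  a^3/(3!(1-ρ)) = 0.30403/(6 × 0.77586) = 0.06531
  P₀ = 1/(1.8985 + 0.06531) = 0.5092
  Lq = P₀·a^3·ρ / (3!(1-ρ)²) = 0.509219 × 0.304025 × 0.224138 / (6 × 0.601962) = 0.009607
  Wq_B = Lq/λ = 0.009607/7.8 = 0.001232
  W_B = Wq_B + 1/μ = 0.001232 + 0.08621 = 0.08744

Since W_B = 0.08744 < W_A = 0.09709, Option B (multiple servers) has the shorter time in system.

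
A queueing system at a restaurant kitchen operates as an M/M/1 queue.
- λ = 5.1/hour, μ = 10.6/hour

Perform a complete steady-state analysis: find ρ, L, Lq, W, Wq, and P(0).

Step 1: ρ = λ/μ = 5.1/10.6 = 0.4811
Step 2: L = λ/(μ-λ) = 5.1/5.50 = 0.9273
Step 3: Lq = λ²/(μ(μ-λ)) = 26.01/(10.6×5.50) = 0.4461
Step 4: W = 1/(μ-λ) = 1/5.50 = 0.18182
Step 5: Wq = λ/(μ(μ-λ)) = 5.1/(10.6×5.50) = 0.08748
Step 6: P(0) = 1-ρ = 0.5189
Verify: L = λW = 5.1×0.18182 = 0.9273 ✔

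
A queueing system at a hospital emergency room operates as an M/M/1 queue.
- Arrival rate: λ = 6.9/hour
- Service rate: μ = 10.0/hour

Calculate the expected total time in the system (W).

First, compute utilization: ρ = λ/μ = 6.9/10.0 = 0.6900
For M/M/1: W = 1/(μ-λ)
W = 1/(10.0-6.9) = 1/3.10
W = 0.3226 hours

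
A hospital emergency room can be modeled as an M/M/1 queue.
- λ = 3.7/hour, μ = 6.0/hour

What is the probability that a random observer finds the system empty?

ρ = λ/μ = 3.7/6.0 = 0.6167
P(0) = 1 - ρ = 1 - 0.6167 = 0.3833
The server is idle 38.33% of the time.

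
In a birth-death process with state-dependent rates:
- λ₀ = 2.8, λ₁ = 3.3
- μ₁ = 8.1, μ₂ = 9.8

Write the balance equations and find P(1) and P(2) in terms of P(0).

Balance equations:
State 0: λ₀P₀ = μ₁P₁ → P₁ = (λ₀/μ₁)P₀ = (2.8/8.1)P₀ = 0.3457P₀
State 1: P₂ = (λ₀λ₁)/(μ₁μ₂)P₀ = (2.8×3.3)/(8.1×9.8)P₀ = 0.1164P₀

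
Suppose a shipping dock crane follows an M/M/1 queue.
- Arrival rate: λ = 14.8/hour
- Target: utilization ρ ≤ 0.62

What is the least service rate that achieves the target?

ρ = λ/μ, so μ = λ/ρ
μ ≥ 14.8/0.62 = 23.8710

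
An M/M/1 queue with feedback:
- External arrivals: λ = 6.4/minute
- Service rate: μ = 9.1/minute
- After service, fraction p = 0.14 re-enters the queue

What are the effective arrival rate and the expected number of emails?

Effective arrival rate: λ_eff = λ/(1-p) = 6.4/(1-0.14) = 6.4/0.86 = 7.44186
ρ = λ_eff/μ = 7.44186/9.1 = 0.817787
L = ρ/(1-ρ) = 0.817787/(1-0.817787) = 4.4881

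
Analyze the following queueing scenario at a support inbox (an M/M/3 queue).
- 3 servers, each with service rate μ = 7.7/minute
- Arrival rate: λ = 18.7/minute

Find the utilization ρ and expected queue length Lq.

Traffic intensity: ρ = λ/(cμ) = 18.7/(3×7.7) = 0.8095
Since ρ = 0.8095 < 1, system is stable.
Offered load a = λ/μ = cρ = 18.7/7.7 = 2.4286
P₀ = [ Σₙ₌₀^2 aⁿ/n! + a^3/(3!(1-ρ)) ]⁻¹
Σ = a^0/0! + a^1/1! + a^2/2! = 1.0000 + 2.4286 + 2.9490 = 6.3776
a^3/(3!(1-ρ)) = 14.3236/(6 × 0.190476) = 12.5332
P₀ = 1/(6.3776 + 12.5332) = 0.05288
Lq = P₀·a^3·ρ / (3!(1-ρ)²) = 0.05288 × 14.3236 × 0.8095 / (6 × 0.03628) = 2.8167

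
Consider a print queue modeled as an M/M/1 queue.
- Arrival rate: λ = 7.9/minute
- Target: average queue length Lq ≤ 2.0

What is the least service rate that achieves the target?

For M/M/1: Lq = λ²/(μ(μ-λ))
Need Lq ≤ 2.0, i.e. μ(μ-λ) ≥ λ²/2.0
μ² - 7.9μ - 62.41/2.0 ≥ 0  →  μ² - 7.9μ - 31.2050 ≥ 0
Quadratic formula (positive root): μ = [λ + √(λ² + 4×31.2050)]/2
Discriminant: 62.41 + 4×31.2050 = 187.2300, √187.2300 = 13.6832
μ ≥ (7.9 + 13.6832)/2 = 10.7916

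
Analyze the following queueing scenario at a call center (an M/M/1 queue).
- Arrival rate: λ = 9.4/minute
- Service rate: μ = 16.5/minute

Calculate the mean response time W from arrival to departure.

First, compute utilization: ρ = λ/μ = 9.4/16.5 = 0.5697
For M/M/1: W = 1/(μ-λ)
W = 1/(16.5-9.4) = 1/7.10
W = 0.1408 minutes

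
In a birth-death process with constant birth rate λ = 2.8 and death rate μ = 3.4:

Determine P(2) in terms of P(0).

For constant rates: P(n)/P(0) = (λ/μ)^n
P(2)/P(0) = (2.8/3.4)^2 = 0.8235^2 = 0.6782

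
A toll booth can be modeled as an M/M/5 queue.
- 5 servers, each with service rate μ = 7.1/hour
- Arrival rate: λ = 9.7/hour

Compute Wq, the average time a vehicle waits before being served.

Traffic intensity: ρ = λ/(cμ) = 9.7/(5×7.1) = 0.2732
Since ρ = 0.2732 < 1, system is stable.
Offered load a = λ/μ = cρ = 9.7/7.1 = 1.3662
P₀ = [ Σₙ₌₀^4 aⁿ/n! + a^5/(5!(1-ρ)) ]⁻¹
Σ = a^0/0! + a^1/1! + a^2/2! + a^3/3! + a^4/4! = 1.0000 + 1.3662 + 0.9332 + 0.4250 + 0.1452 = 3.8696
a^5/(5!(1-ρ)) = 4.7596/(120 × 0.72676) = 0.05458
P₀ = 1/(3.8696 + 0.05458) = 0.2548
Lq = P₀·a^5·ρ / (5!(1-ρ)²) = 0.25483 × 4.7596 × 0.27324 / (120 × 0.52818) = 0.005229
Wq = Lq/λ = 0.0052287/9.7 = 0.0005390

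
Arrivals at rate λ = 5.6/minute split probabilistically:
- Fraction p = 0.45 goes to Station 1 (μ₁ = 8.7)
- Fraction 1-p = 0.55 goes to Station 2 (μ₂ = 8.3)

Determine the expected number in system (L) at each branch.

Effective rates: λ₁ = 5.6×0.45 = 2.52, λ₂ = 5.6×0.55 = 3.08
Station 1: ρ₁ = 2.52/8.7 = 0.28966, L₁ = ρ₁/(1-ρ₁) = 0.28966/(1-0.28966) = 0.4078
Station 2: ρ₂ = 3.08/8.3 = 0.37108, L₂ = ρ₂/(1-ρ₂) = 0.37108/(1-0.37108) = 0.5900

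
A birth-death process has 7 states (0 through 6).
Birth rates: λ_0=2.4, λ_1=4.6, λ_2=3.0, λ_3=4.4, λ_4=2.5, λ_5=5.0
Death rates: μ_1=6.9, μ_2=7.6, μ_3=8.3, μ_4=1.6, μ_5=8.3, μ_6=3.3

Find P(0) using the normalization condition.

Ratios P(n)/P(0) = (λ₀···λₙ₋₁)/(μ₁···μₙ):
P(1)/P(0) = (2.4)/(6.9) = 0.347826
P(2)/P(0) = (2.4×4.6)/(6.9×7.6) = 0.210526
P(3)/P(0) = (2.4×4.6×3.0)/(6.9×7.6×8.3) = 0.0760938
P(4)/P(0) = (2.4×4.6×3.0×4.4)/(6.9×7.6×8.3×1.6) = 0.209258
P(5)/P(0) = (2.4×4.6×3.0×4.4×2.5)/(6.9×7.6×8.3×1.6×8.3) = 0.0630295
P(6)/P(0) = (2.4×4.6×3.0×4.4×2.5×5.0)/(6.9×7.6×8.3×1.6×8.3×3.3) = 0.0954993

Normalization: ∑ P(n) = 1
P(0) × (1.00000 + 0.347826 + 0.210526 + 0.0760938 + 0.209258 + 0.0630295 + 0.0954993) = 1
P(0) × 2.00223 = 1
P(0) = 1/2.00223 = 0.4994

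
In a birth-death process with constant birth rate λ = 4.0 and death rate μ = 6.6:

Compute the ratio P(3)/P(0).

For constant rates: P(n)/P(0) = (λ/μ)^n
P(3)/P(0) = (4.0/6.6)^3 = 0.60606^3 = 0.2226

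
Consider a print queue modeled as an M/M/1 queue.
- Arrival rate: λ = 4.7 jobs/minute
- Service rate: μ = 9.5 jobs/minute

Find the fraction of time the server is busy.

Server utilization: ρ = λ/μ
ρ = 4.7/9.5 = 0.4947
The server is busy 49.47% of the time.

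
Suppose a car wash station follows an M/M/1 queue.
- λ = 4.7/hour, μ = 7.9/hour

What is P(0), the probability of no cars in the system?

ρ = λ/μ = 4.7/7.9 = 0.5949
P(0) = 1 - ρ = 1 - 0.5949 = 0.4051
The server is idle 40.51% of the time.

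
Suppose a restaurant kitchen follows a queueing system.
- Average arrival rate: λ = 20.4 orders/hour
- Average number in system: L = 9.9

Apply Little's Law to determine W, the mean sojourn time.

Little's Law: L = λW, so W = L/λ
W = 9.9/20.4 = 0.4853 hours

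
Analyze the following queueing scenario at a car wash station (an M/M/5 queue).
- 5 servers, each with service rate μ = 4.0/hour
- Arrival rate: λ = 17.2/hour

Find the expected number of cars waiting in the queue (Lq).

Traffic intensity: ρ = λ/(cμ) = 17.2/(5×4.0) = 0.8600
Since ρ = 0.8600 < 1, system is stable.
Offered load a = λ/μ = cρ = 17.2/4.0 = 4.3000
P₀ = [ Σₙ₌₀^4 aⁿ/n! + a^5/(5!(1-ρ)) ]⁻¹
Σ = a^0/0! + a^1/1! + a^2/2! + a^3/3! + a^4/4! = 1.0000 + 4.3000 + 9.2450 + 13.2512 + 14.2450 = 42.0412
a^5/(5!(1-ρ)) = 1470.0844/(120 × 0.1400) = 87.5050
P₀ = 1/(42.0412 + 87.5050) = 0.007719
Lq = P₀·a^5·ρ / (5!(1-ρ)²) = 0.00771925 × 1470.0844 × 0.860000 / (120 × 0.0196000) = 4.1493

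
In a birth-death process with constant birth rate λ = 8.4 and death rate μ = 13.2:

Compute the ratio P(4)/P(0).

For constant rates: P(n)/P(0) = (λ/μ)^n
P(4)/P(0) = (8.4/13.2)^4 = 0.6364^4 = 0.1640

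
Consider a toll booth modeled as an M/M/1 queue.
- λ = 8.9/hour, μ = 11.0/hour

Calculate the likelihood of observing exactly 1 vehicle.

ρ = λ/μ = 8.9/11.0 = 0.8091
P(n) = (1-ρ)ρⁿ
P(1) = (1-0.8091) × 0.8091^1
P(1) = 0.1909 × 0.8091
P(1) = 0.1545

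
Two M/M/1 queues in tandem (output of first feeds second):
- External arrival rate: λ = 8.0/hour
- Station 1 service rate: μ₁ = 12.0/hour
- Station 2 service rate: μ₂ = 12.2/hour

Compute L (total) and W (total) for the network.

By Jackson's theorem, each station behaves as independent M/M/1.
Station 1: ρ₁ = 8.0/12.0 = 0.6667, L₁ = ρ₁/(1-ρ₁) = λ/(μ₁-λ) = 8.0/4.00 = 2.0000
Station 2: ρ₂ = 8.0/12.2 = 0.6557, L₂ = ρ₂/(1-ρ₂) = λ/(μ₂-λ) = 8.0/4.20 = 1.9048
Total: L = L₁ + L₂ = 2.0000 + 1.9048 = 3.9048
W = L/λ = 3.9048/8.0 = 0.4881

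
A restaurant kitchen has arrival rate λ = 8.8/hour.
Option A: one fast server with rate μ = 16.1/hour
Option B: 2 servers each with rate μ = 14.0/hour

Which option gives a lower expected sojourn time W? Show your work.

Option A: single server μ = 16.1 (M/M/1)
  ρ_A = 8.8/16.1 = 0.5466
  W_A = 1/(μ-λ) = 1/(16.1-8.8) = 1/7.30 = 0.1370

Option B: 2 servers μ = 14.0 (M/M/2)
  ρ_B = λ/(cμ) = 8.8/(2×14.0) = 0.3143
  Offered load a = λ/μ = cρ = 8.8/14.0 = 0.6286
  P₀ = [ Σₙ₌₀^1 aⁿ/n! + a^2/(2!(1-ρ)) ]⁻¹
  Σ = a^0/0! + a^1/1! = 1.0000 + 0.6286 = 1.6286
  a^2/(2!(1-ρ)) = 0.3951/(2 × 0.6857) = 0.2881
  P₀ = 1/(1.6286 + 0.2881) = 0.5217
  Lq = P₀·a^2·ρ / (2!(1-ρ)²) = 0.5217 × 0.3951 × 0.3143 / (2 × 0.4702) = 0.06889
  Wq_B = Lq/λ = 0.068892/8.8 = 0.007829
  W_B = Wq_B + 1/μ = 0.007829 + 0.07143 = 0.07926

Since W_B = 0.07926 < W_A = 0.1370, Option B (multiple servers) has the shorter time in system.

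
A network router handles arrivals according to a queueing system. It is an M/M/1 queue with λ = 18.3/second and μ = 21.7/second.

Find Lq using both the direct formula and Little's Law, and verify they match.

Method 1 (direct): Lq = λ²/(μ(μ-λ)) = 334.89/(21.7 × 3.40) = 4.5390

Method 2 (Little's Law):
W = 1/(μ-λ) = 1/3.40 = 0.294118
Wq = W - 1/μ = 0.294118 - 0.0460829 = 0.248035
Lq = λWq = 18.3 × 0.248035 = 4.5390 ✔ (matches Method 1)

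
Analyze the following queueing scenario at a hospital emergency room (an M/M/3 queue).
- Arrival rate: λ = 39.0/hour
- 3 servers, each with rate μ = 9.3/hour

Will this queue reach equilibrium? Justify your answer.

Stability requires ρ = λ/(cμ) < 1
ρ = 39.0/(3 × 9.3) = 39.0/27.90 = 1.3978
Since 1.3978 ≥ 1, the system is UNSTABLE.
Need c > λ/μ = 39.0/9.3 = 4.19.
Minimum servers needed: c = 5.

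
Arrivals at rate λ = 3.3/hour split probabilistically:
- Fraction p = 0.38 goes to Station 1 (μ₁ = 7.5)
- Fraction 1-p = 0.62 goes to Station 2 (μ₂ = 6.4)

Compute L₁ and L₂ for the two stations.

Effective rates: λ₁ = 3.3×0.38 = 1.254, λ₂ = 3.3×0.62 = 2.046
Station 1: ρ₁ = 1.254/7.5 = 0.1672, L₁ = ρ₁/(1-ρ₁) = 0.1672/(1-0.1672) = 0.2008
Station 2: ρ₂ = 2.046/6.4 = 0.3197, L₂ = ρ₂/(1-ρ₂) = 0.3197/(1-0.3197) = 0.4699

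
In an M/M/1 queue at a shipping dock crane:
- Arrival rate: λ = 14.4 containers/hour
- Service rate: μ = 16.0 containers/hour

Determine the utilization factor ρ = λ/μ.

Server utilization: ρ = λ/μ
ρ = 14.4/16.0 = 0.9000
The server is busy 90.00% of the time.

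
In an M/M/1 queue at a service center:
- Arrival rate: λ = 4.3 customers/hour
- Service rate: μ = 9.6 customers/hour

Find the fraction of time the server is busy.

Server utilization: ρ = λ/μ
ρ = 4.3/9.6 = 0.4479
The server is busy 44.79% of the time.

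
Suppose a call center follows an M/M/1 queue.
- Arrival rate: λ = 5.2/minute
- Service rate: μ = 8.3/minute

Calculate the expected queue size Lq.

ρ = λ/μ = 5.2/8.3 = 0.6265
For M/M/1: Lq = λ²/(μ(μ-λ))
Lq = 27.04/(8.3 × 3.10)
Lq = 1.0509 calls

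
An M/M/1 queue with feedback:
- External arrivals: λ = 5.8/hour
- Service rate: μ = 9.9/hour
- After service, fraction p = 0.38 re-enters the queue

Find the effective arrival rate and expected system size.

Effective arrival rate: λ_eff = λ/(1-p) = 5.8/(1-0.38) = 5.8/0.62 = 9.354839
ρ = λ_eff/μ = 9.354839/9.9 = 0.9449332
L = ρ/(1-ρ) = 0.9449332/(1-0.9449332) = 17.1598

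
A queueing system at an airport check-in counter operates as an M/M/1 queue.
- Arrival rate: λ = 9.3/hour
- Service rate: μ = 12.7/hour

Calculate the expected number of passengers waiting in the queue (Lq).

ρ = λ/μ = 9.3/12.7 = 0.7323
For M/M/1: Lq = λ²/(μ(μ-λ))
Lq = 86.49/(12.7 × 3.40)
Lq = 2.0030 passengers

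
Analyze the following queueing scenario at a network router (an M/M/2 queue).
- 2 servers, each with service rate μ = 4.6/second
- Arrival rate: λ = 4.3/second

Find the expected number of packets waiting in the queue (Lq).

Traffic intensity: ρ = λ/(cμ) = 4.3/(2×4.6) = 0.4674
Since ρ = 0.4674 < 1, system is stable.
Offered load a = λ/μ = cρ = 4.3/4.6 = 0.9348
P₀ = [ Σₙ₌₀^1 aⁿ/n! + a^2/(2!(1-ρ)) ]⁻¹
Σ = a^0/0! + a^1/1! = 1.0000 + 0.9348 = 1.9348
a^2/(2!(1-ρ)) = 0.8738/(2 × 0.5326) = 0.8203
P₀ = 1/(1.9348 + 0.8203) = 0.3630
Lq = P₀·a^2·ρ / (2!(1-ρ)²) = 0.3630 × 0.8738 × 0.4674 / (2 × 0.2837) = 0.2613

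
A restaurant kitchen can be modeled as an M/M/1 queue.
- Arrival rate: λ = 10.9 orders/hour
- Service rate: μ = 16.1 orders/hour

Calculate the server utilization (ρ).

Server utilization: ρ = λ/μ
ρ = 10.9/16.1 = 0.6770
The server is busy 67.70% of the time.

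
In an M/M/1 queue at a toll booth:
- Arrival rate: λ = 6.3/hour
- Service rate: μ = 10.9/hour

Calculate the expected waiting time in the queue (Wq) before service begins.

First, compute utilization: ρ = λ/μ = 6.3/10.9 = 0.5780
For M/M/1: Wq = λ/(μ(μ-λ))
Wq = 6.3/(10.9 × (10.9-6.3))
Wq = 6.3/(10.9 × 4.60)
Wq = 0.1256 hours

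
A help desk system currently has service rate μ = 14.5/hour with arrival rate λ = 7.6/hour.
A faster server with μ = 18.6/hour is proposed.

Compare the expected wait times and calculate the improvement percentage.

System 1: ρ₁ = 7.6/14.5 = 0.5241, W₁ = 1/(14.5-7.6) = 0.14493
System 2: ρ₂ = 7.6/18.6 = 0.4086, W₂ = 1/(18.6-7.6) = 0.090909
Improvement: (W₁-W₂)/W₁ = (0.14493-0.090909)/0.14493 = 37.27%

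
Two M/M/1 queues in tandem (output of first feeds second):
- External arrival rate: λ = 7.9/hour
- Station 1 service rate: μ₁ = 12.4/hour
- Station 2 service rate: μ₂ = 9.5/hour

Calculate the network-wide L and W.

By Jackson's theorem, each station behaves as independent M/M/1.
Station 1: ρ₁ = 7.9/12.4 = 0.6371, L₁ = ρ₁/(1-ρ₁) = λ/(μ₁-λ) = 7.9/4.50 = 1.7556
Station 2: ρ₂ = 7.9/9.5 = 0.8316, L₂ = ρ₂/(1-ρ₂) = λ/(μ₂-λ) = 7.9/1.60 = 4.9375
Total: L = L₁ + L₂ = 1.7556 + 4.9375 = 6.6931
W = L/λ = 6.6931/7.9 = 0.8472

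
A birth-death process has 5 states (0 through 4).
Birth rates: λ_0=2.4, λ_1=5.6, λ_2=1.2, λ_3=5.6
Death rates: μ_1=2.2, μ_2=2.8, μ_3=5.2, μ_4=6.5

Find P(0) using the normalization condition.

Ratios P(n)/P(0) = (λ₀···λₙ₋₁)/(μ₁···μₙ):
P(1)/P(0) = (2.4)/(2.2) = 1.0909
P(2)/P(0) = (2.4×5.6)/(2.2×2.8) = 2.1818
P(3)/P(0) = (2.4×5.6×1.2)/(2.2×2.8×5.2) = 0.5035
P(4)/P(0) = (2.4×5.6×1.2×5.6)/(2.2×2.8×5.2×6.5) = 0.4338

Normalization: ∑ P(n) = 1
P(0) × (1.0000 + 1.0909 + 2.1818 + 0.5035 + 0.4338) = 1
P(0) × 5.2100 = 1
P(0) = 1/5.2100 = 0.1919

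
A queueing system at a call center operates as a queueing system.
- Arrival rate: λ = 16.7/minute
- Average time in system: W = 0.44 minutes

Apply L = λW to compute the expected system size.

Little's Law: L = λW
L = 16.7 × 0.44 = 7.3480 calls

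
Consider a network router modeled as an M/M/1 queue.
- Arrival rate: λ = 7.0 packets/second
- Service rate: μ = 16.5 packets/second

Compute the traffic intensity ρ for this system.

Server utilization: ρ = λ/μ
ρ = 7.0/16.5 = 0.4242
The server is busy 42.42% of the time.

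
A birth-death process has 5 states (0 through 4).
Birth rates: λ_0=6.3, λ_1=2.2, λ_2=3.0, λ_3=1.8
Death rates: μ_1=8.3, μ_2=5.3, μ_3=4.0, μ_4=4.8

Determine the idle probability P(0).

Ratios P(n)/P(0) = (λ₀···λₙ₋₁)/(μ₁···μₙ):
P(1)/P(0) = (6.3)/(8.3) = 0.7590
P(2)/P(0) = (6.3×2.2)/(8.3×5.3) = 0.3151
P(3)/P(0) = (6.3×2.2×3.0)/(8.3×5.3×4.0) = 0.2363
P(4)/P(0) = (6.3×2.2×3.0×1.8)/(8.3×5.3×4.0×4.8) = 0.08861

Normalization: ∑ P(n) = 1
P(0) × (1.0000 + 0.7590 + 0.3151 + 0.2363 + 0.08861) = 1
P(0) × 2.3990 = 1
P(0) = 1/2.3990 = 0.4168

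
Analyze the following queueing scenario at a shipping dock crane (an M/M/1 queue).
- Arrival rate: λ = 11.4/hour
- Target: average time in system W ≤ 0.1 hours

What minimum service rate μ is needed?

For M/M/1: W = 1/(μ-λ)
Need W ≤ 0.1, so 1/(μ-λ) ≤ 0.1
μ - λ ≥ 1/0.1 = 10.0000
μ ≥ 11.4 + 10.0000 = 21.4000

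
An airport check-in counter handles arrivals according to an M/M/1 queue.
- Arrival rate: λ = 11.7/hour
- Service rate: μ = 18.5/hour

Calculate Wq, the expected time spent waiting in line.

First, compute utilization: ρ = λ/μ = 11.7/18.5 = 0.6324
For M/M/1: Wq = λ/(μ(μ-λ))
Wq = 11.7/(18.5 × (18.5-11.7))
Wq = 11.7/(18.5 × 6.80)
Wq = 0.09300 hours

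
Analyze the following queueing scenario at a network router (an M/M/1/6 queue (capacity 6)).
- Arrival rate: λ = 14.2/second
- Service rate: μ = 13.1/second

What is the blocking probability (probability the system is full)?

ρ = λ/μ = 14.2/13.1 = 1.08397
P₀ = (1-ρ)/(1-ρ^(K+1)) = (1-1.08397)/(1-1.08397^7) = -0.08397/-0.7584 = 0.1107
P_K = P₀×ρ^K = 0.1107 × 1.08397^6 = 0.1107 × 1.6222 = 0.1796
Blocking probability = 17.96%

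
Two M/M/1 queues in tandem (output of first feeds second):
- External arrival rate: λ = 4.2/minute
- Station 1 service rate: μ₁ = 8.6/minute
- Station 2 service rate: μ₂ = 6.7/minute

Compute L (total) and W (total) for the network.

By Jackson's theorem, each station behaves as independent M/M/1.
Station 1: ρ₁ = 4.2/8.6 = 0.4884, L₁ = ρ₁/(1-ρ₁) = λ/(μ₁-λ) = 4.2/4.40 = 0.9545
Station 2: ρ₂ = 4.2/6.7 = 0.6269, L₂ = ρ₂/(1-ρ₂) = λ/(μ₂-λ) = 4.2/2.50 = 1.6800
Total: L = L₁ + L₂ = 0.9545 + 1.6800 = 2.6345
W = L/λ = 2.6345/4.2 = 0.6273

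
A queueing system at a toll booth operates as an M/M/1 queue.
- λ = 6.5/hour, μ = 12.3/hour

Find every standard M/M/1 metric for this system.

Step 1: ρ = λ/μ = 6.5/12.3 = 0.5285
Step 2: L = λ/(μ-λ) = 6.5/5.80 = 1.1207
Step 3: Lq = λ²/(μ(μ-λ)) = 42.25/(12.3×5.80) = 0.5922
Step 4: W = 1/(μ-λ) = 1/5.80 = 0.17241
Step 5: Wq = λ/(μ(μ-λ)) = 6.5/(12.3×5.80) = 0.09111
Step 6: P(0) = 1-ρ = 0.4715
Verify: L = λW = 6.5×0.17241 = 1.1207 ✔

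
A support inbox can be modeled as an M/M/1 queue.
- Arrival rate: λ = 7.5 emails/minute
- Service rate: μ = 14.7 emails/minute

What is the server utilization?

Server utilization: ρ = λ/μ
ρ = 7.5/14.7 = 0.5102
The server is busy 51.02% of the time.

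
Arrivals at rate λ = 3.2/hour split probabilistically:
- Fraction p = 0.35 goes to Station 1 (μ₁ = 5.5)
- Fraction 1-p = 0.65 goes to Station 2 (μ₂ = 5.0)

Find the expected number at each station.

Effective rates: λ₁ = 3.2×0.35 = 1.12, λ₂ = 3.2×0.65 = 2.08
Station 1: ρ₁ = 1.12/5.5 = 0.2036, L₁ = ρ₁/(1-ρ₁) = 0.2036/(1-0.2036) = 0.2557
Station 2: ρ₂ = 2.08/5.0 = 0.4160, L₂ = ρ₂/(1-ρ₂) = 0.4160/(1-0.4160) = 0.7123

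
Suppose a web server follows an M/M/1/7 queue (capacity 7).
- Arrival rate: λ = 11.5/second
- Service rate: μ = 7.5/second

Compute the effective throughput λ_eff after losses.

ρ = λ/μ = 11.5/7.5 = 1.53333
P₀ = (1-ρ)/(1-ρ^(K+1)) = (1-1.53333)/(1-1.53333^8) = -0.53333/-29.5552 = 0.01805
P_K = P₀×ρ^K = 0.018045 × 1.53333^7 = 0.018045 × 19.9273 = 0.3596
λ_eff = λ(1-P_K) = 11.5 × (1 - 0.35959) = 11.5 × 0.64041 = 7.3647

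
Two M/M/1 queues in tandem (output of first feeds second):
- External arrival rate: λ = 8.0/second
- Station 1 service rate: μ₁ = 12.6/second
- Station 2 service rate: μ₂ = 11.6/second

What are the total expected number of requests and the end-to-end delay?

By Jackson's theorem, each station behaves as independent M/M/1.
Station 1: ρ₁ = 8.0/12.6 = 0.6349, L₁ = ρ₁/(1-ρ₁) = λ/(μ₁-λ) = 8.0/4.60 = 1.73913
Station 2: ρ₂ = 8.0/11.6 = 0.6897, L₂ = ρ₂/(1-ρ₂) = λ/(μ₂-λ) = 8.0/3.60 = 2.22222
Total: L = L₁ + L₂ = 1.73913 + 2.22222 = 3.9614
W = L/λ = 3.9614/8.0 = 0.4952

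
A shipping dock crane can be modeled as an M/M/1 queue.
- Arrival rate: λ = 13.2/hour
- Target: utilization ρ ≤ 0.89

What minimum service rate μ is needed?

ρ = λ/μ, so μ = λ/ρ
μ ≥ 13.2/0.89 = 14.8315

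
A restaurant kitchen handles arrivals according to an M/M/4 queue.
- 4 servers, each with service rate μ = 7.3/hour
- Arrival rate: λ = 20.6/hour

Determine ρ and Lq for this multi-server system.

Traffic intensity: ρ = λ/(cμ) = 20.6/(4×7.3) = 0.7055
Since ρ = 0.7055 < 1, system is stable.
Offered load a = λ/μ = cρ = 20.6/7.3 = 2.8219
P₀ = [ Σₙ₌₀^3 aⁿ/n! + a^4/(4!(1-ρ)) ]⁻¹
Σ = a^0/0! + a^1/1! + a^2/2! + a^3/3! = 1.0000 + 2.8219 + 3.9816 + 3.7453 = 11.5488
a^4/(4!(1-ρ)) = 63.4129/(24 × 0.29452) = 8.9712
P₀ = 1/(11.5488 + 8.9712) = 0.04873
Lq = P₀·a^4·ρ / (4!(1-ρ)²) = 0.04873 × 63.4129 × 0.7055 / (24 × 0.08674) = 1.0472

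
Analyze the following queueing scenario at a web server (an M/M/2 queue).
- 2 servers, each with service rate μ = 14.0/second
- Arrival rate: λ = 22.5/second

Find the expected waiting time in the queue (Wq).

Traffic intensity: ρ = λ/(cμ) = 22.5/(2×14.0) = 0.8036
Since ρ = 0.8036 < 1, system is stable.
Offered load a = λ/μ = cρ = 22.5/14.0 = 1.6071
P₀ = [ Σₙ₌₀^1 aⁿ/n! + a^2/(2!(1-ρ)) ]⁻¹
Σ = a^0/0! + a^1/1! = 1.0000 + 1.6071 = 2.6071
a^2/(2!(1-ρ)) = 2.58291/(2 × 0.196429) = 6.5747
P₀ = 1/(2.6071 + 6.5747) = 0.1089
Lq = P₀·a^2·ρ / (2!(1-ρ)²) = 0.10891 × 2.5829 × 0.80357 / (2 × 0.038584) = 2.9293
Wq = Lq/λ = 2.9293/22.5 = 0.1302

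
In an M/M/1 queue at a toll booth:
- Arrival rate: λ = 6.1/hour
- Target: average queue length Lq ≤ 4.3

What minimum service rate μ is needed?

For M/M/1: Lq = λ²/(μ(μ-λ))
Need Lq ≤ 4.3, i.e. μ(μ-λ) ≥ λ²/4.3
μ² - 6.1μ - 37.21/4.3 ≥ 0  →  μ² - 6.1μ - 8.653488 ≥ 0
Quadratic formula (positive root): μ = [λ + √(λ² + 4×8.653488)]/2
Discriminant: 37.21 + 4×8.653488 = 71.82395, √71.82395 = 8.474901
μ ≥ (6.1 + 8.474901)/2 = 7.2875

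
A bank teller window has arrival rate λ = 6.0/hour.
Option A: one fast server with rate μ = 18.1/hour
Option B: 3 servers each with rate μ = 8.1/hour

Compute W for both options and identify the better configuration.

Option A: single server μ = 18.1 (M/M/1)
  ρ_A = 6.0/18.1 = 0.3315
  W_A = 1/(μ-λ) = 1/(18.1-6.0) = 1/12.10 = 0.08264

Option B: 3 servers μ = 8.1 (M/M/3)
  ρ_B = λ/(cμ) = 6.0/(3×8.1) = 0.2469
  Offered load a = λ/μ = cρ = 6.0/8.1 = 0.7407
  P₀ = [ Σₙ₌₀^2 aⁿ/n! + a^3/(3!(1-ρ)) ]⁻¹
  Σ = a^0/0! + a^1/1! + a^2/2! = 1.0000 + 0.74074 + 0.27435 = 2.0151
  a^3/(3!(1-ρ)) = 0.40644/(6 × 0.75309) = 0.08995
  P₀ = 1/(2.01509 + 0.0899503) = 0.4751
  Lq = P₀·a^3·ρ / (3!(1-ρ)²) = 0.4751 × 0.4064 × 0.2469 / (6 × 0.5671) = 0.01401
  Wq_B = Lq/λ = 0.01401/6.0 = 0.002335
  W_B = Wq_B + 1/μ = 0.002335 + 0.1235 = 0.1258

Since W_A = 0.08264 < W_B = 0.1258, Option A (single fast server) has the shorter time in system.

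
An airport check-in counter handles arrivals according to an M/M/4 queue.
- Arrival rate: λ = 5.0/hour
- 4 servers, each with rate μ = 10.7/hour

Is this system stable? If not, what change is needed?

Stability requires ρ = λ/(cμ) < 1
ρ = 5.0/(4 × 10.7) = 5.0/42.80 = 0.1168
Since 0.1168 < 1, the system is STABLE.
The servers are busy 11.68% of the time.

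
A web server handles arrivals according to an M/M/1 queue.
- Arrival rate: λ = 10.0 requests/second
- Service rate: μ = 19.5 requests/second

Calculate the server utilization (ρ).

Server utilization: ρ = λ/μ
ρ = 10.0/19.5 = 0.5128
The server is busy 51.28% of the time.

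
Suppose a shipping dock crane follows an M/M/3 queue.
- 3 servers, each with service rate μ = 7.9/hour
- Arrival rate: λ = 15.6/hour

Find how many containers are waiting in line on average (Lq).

Traffic intensity: ρ = λ/(cμ) = 15.6/(3×7.9) = 0.6582
Since ρ = 0.6582 < 1, system is stable.
Offered load a = λ/μ = cρ = 15.6/7.9 = 1.9747
P₀ = [ Σₙ₌₀^2 aⁿ/n! + a^3/(3!(1-ρ)) ]⁻¹
Σ = a^0/0! + a^1/1! + a^2/2! = 1.0000 + 1.9747 + 1.9497 = 4.9244
a^3/(3!(1-ρ)) = 7.7000/(6 × 0.34177) = 3.7550
P₀ = 1/(4.9244 + 3.7550) = 0.1152
Lq = P₀·a^3·ρ / (3!(1-ρ)²) = 0.11522 × 7.7000 × 0.65823 / (6 × 0.11681) = 0.8332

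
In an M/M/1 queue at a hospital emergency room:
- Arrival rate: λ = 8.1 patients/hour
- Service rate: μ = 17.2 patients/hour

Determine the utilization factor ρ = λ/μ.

Server utilization: ρ = λ/μ
ρ = 8.1/17.2 = 0.4709
The server is busy 47.09% of the time.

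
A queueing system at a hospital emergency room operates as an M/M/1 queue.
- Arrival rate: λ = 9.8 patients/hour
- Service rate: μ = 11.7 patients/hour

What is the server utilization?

Server utilization: ρ = λ/μ
ρ = 9.8/11.7 = 0.8376
The server is busy 83.76% of the time.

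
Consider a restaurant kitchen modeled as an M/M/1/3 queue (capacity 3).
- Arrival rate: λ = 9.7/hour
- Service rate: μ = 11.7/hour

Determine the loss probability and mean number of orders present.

ρ = λ/μ = 9.7/11.7 = 0.82906
P₀ = (1-ρ)/(1-ρ^(K+1)) = (1-0.82906)/(1-0.82906^4) = 0.17094/0.52756 = 0.3240
P_K = P₀×ρ^K = 0.3240 × 0.82906^3 = 0.3240 × 0.5698 = 0.1846
Blocking probability P_3 = 0.1846 (18.46%)
L = ρ[1 - (K+1)ρ^K + Kρ^(K+1)] / [(1-ρ)(1-ρ^(K+1))]
L = 0.82906 × (1 - 4×0.569847 + 3×0.472437) / ((1 - 0.82906) × (1 - 0.472437)) = 1.2680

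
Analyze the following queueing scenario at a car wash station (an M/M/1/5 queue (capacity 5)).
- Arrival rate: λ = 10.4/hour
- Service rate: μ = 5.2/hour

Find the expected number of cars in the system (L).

ρ = λ/μ = 10.4/5.2 = 2.0000
P₀ = (1-ρ)/(1-ρ^(K+1)) = (1-2.0000)/(1-2.0000^6) = -1.0000/-63.0000 = 0.01587
P_K = P₀×ρ^K = 0.015873 × 2.0000^5 = 0.015873 × 32.0000 = 0.5079
L = ρ[1 - (K+1)ρ^K + Kρ^(K+1)] / [(1-ρ)(1-ρ^(K+1))]
L = 2.0000 × (1 - 6×32.0000 + 5×64.0000) / ((1 - 2.0000) × (1 - 64.0000)) = 4.0952 cars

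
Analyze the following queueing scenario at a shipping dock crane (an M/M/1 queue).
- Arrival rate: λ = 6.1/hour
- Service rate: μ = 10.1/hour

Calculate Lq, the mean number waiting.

ρ = λ/μ = 6.1/10.1 = 0.6040
For M/M/1: Lq = λ²/(μ(μ-λ))
Lq = 37.21/(10.1 × 4.00)
Lq = 0.9210 containers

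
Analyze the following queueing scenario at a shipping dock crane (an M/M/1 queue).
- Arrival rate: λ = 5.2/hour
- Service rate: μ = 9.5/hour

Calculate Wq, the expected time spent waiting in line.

First, compute utilization: ρ = λ/μ = 5.2/9.5 = 0.5474
For M/M/1: Wq = λ/(μ(μ-λ))
Wq = 5.2/(9.5 × (9.5-5.2))
Wq = 5.2/(9.5 × 4.30)
Wq = 0.1273 hours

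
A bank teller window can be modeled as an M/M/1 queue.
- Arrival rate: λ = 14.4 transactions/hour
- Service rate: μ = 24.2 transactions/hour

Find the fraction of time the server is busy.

Server utilization: ρ = λ/μ
ρ = 14.4/24.2 = 0.5950
The server is busy 59.50% of the time.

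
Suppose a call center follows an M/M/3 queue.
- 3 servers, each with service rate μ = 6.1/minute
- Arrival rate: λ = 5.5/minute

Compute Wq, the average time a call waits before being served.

Traffic intensity: ρ = λ/(cμ) = 5.5/(3×6.1) = 0.3005
Since ρ = 0.3005 < 1, system is stable.
Offered load a = λ/μ = cρ = 5.5/6.1 = 0.9016
P₀ = [ Σₙ₌₀^2 aⁿ/n! + a^3/(3!(1-ρ)) ]⁻¹
Σ = a^0/0! + a^1/1! + a^2/2! = 1.0000 + 0.9016 + 0.4065 = 2.3081
a^3/(3!(1-ρ)) = 0.73299/(6 × 0.69945) = 0.1747
P₀ = 1/(2.3081 + 0.1747) = 0.4028
Lq = P₀·a^3·ρ / (3!(1-ρ)²) = 0.4028 × 0.7330 × 0.3005 / (6 × 0.4892) = 0.03023
Wq = Lq/λ = 0.03023/5.5 = 0.005496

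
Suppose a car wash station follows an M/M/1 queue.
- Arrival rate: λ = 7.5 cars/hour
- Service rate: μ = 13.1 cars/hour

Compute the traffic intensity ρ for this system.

Server utilization: ρ = λ/μ
ρ = 7.5/13.1 = 0.5725
The server is busy 57.25% of the time.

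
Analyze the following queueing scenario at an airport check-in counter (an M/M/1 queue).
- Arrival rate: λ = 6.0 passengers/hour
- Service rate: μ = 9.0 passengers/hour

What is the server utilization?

Server utilization: ρ = λ/μ
ρ = 6.0/9.0 = 0.6667
The server is busy 66.67% of the time.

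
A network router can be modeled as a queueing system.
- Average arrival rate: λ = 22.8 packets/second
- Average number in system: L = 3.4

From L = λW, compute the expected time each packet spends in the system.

Little's Law: L = λW, so W = L/λ
W = 3.4/22.8 = 0.1491 seconds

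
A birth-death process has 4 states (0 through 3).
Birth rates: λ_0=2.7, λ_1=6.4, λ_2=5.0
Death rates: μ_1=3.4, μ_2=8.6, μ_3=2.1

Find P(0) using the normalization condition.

Ratios P(n)/P(0) = (λ₀···λₙ₋₁)/(μ₁···μₙ):
P(1)/P(0) = (2.7)/(3.4) = 0.7941
P(2)/P(0) = (2.7×6.4)/(3.4×8.6) = 0.5910
P(3)/P(0) = (2.7×6.4×5.0)/(3.4×8.6×2.1) = 1.4071

Normalization: ∑ P(n) = 1
P(0) × (1.0000 + 0.7941 + 0.5910 + 1.4071) = 1
P(0) × 3.7922 = 1
P(0) = 1/3.7922 = 0.2637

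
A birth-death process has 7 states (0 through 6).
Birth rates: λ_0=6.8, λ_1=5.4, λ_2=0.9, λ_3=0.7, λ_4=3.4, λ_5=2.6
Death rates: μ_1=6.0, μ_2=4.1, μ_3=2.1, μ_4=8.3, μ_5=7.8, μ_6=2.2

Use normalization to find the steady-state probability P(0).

Ratios P(n)/P(0) = (λ₀···λₙ₋₁)/(μ₁···μₙ):
P(1)/P(0) = (6.8)/(6.0) = 1.1333
P(2)/P(0) = (6.8×5.4)/(6.0×4.1) = 1.4927
P(3)/P(0) = (6.8×5.4×0.9)/(6.0×4.1×2.1) = 0.6397
P(4)/P(0) = (6.8×5.4×0.9×0.7)/(6.0×4.1×2.1×8.3) = 0.05395
P(5)/P(0) = (6.8×5.4×0.9×0.7×3.4)/(6.0×4.1×2.1×8.3×7.8) = 0.02352
P(6)/P(0) = (6.8×5.4×0.9×0.7×3.4×2.6)/(6.0×4.1×2.1×8.3×7.8×2.2) = 0.02779

Normalization: ∑ P(n) = 1
P(0) × (1.0000 + 1.1333 + 1.4927 + 0.6397 + 0.05395 + 0.02352 + 0.02779) = 1
P(0) × 4.3710 = 1
P(0) = 1/4.3710 = 0.2288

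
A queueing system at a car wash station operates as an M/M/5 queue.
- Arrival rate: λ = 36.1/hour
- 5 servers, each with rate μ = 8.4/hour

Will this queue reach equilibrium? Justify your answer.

Stability requires ρ = λ/(cμ) < 1
ρ = 36.1/(5 × 8.4) = 36.1/42.00 = 0.8595
Since 0.8595 < 1, the system is STABLE.
The servers are busy 85.95% of the time.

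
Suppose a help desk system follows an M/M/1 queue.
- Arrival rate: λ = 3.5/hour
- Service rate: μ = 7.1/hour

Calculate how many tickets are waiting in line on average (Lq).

ρ = λ/μ = 3.5/7.1 = 0.4930
For M/M/1: Lq = λ²/(μ(μ-λ))
Lq = 12.25/(7.1 × 3.60)
Lq = 0.4793 tickets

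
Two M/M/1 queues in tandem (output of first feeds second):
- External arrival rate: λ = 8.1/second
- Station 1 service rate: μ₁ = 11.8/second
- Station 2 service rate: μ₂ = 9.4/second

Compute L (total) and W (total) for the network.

By Jackson's theorem, each station behaves as independent M/M/1.
Station 1: ρ₁ = 8.1/11.8 = 0.6864, L₁ = ρ₁/(1-ρ₁) = λ/(μ₁-λ) = 8.1/3.70 = 2.1892
Station 2: ρ₂ = 8.1/9.4 = 0.8617, L₂ = ρ₂/(1-ρ₂) = λ/(μ₂-λ) = 8.1/1.30 = 6.2308
Total: L = L₁ + L₂ = 2.1892 + 6.2308 = 8.4200
W = L/λ = 8.4200/8.1 = 1.0395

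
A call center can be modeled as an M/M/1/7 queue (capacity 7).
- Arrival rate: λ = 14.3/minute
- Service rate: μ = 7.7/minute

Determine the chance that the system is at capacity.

ρ = λ/μ = 14.3/7.7 = 1.85714
P₀ = (1-ρ)/(1-ρ^(K+1)) = (1-1.85714)/(1-1.85714^8) = -0.85714/-140.5002 = 0.006101
P_K = P₀×ρ^K = 0.0061006 × 1.85714^7 = 0.0061006 × 76.1926 = 0.4648
Blocking probability = 46.48%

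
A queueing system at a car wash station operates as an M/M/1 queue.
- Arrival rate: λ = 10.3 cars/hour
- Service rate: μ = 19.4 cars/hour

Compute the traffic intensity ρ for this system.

Server utilization: ρ = λ/μ
ρ = 10.3/19.4 = 0.5309
The server is busy 53.09% of the time.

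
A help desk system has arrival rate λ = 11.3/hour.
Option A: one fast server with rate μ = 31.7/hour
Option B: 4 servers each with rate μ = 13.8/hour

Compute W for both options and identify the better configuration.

Option A: single server μ = 31.7 (M/M/1)
  ρ_A = 11.3/31.7 = 0.3565
  W_A = 1/(μ-λ) = 1/(31.7-11.3) = 1/20.40 = 0.04902

Option B: 4 servers μ = 13.8 (M/M/4)
  ρ_B = λ/(cμ) = 11.3/(4×13.8) = 0.2047
  Offered load a = λ/μ = cρ = 11.3/13.8 = 0.8188
  P₀ = [ Σₙ₌₀^3 aⁿ/n! + a^4/(4!(1-ρ)) ]⁻¹
  Σ = a^0/0! + a^1/1! + a^2/2! + a^3/3! = 1.0000 + 0.81884 + 0.33525 + 0.091505 = 2.2456
  a^4/(4!(1-ρ)) = 0.44957/(24 × 0.79529) = 0.02355
  P₀ = 1/(2.2456 + 0.02355) = 0.4407
  Lq = P₀·a^4·ρ / (4!(1-ρ)²) = 0.4407 × 0.4496 × 0.2047 / (24 × 0.6325) = 0.002672
  Wq_B = Lq/λ = 0.0026718/11.3 = 0.0002364
  W_B = Wq_B + 1/μ = 0.0002364 + 0.07246 = 0.07270

Since W_A = 0.04902 < W_B = 0.07270, Option A (single fast server) has the shorter time in system.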